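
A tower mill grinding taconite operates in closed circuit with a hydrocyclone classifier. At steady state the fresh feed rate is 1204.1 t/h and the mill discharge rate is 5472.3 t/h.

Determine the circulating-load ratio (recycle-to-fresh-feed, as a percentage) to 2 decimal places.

M = F + R at steady state, so:
R = M − F = 5472.3 − 1204.1 = 4268.2 t/h
CL = 100·R/F = 100·4268.2/1204.1 = 354.47 %

CL = 354.47 %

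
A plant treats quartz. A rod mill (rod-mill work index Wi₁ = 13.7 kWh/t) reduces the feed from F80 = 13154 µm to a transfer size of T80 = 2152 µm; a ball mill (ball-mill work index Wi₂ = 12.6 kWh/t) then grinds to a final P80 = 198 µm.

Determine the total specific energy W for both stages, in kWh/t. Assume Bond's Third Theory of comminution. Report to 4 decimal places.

Bond: W = 10·Wi·(1/√P80 − 1/√F80)
Stage 1 (13154→2152 µm, Wi₁=13.7): W₁ = 10·13.7·(0.021557 − 0.008719) = 1.7587 kWh/t
Stage 2 (2152→198 µm, Wi₂=12.6): W₂ = 10·12.6·(0.071067 − 0.021557) = 6.2383 kWh/t
W = W₁ + W₂ = 1.7587 + 6.2383 = 7.9970 kWh/t

W = 7.9970 kWh/t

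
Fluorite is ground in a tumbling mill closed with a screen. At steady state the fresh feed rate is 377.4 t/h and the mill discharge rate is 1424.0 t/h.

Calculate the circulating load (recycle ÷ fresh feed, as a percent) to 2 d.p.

CL = 277.32 %

Mill node: discharge = fresh + recycle.
R = M − F = 1424.0 − 377.4 = 1046.6 t/h
CL = 100·R/F = 100·1046.6/377.4 = 277.32 %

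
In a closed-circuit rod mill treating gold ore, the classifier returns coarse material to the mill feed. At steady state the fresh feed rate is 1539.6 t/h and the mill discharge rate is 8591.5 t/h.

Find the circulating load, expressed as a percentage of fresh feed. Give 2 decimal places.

CL = 458.03 %

M = F + R at steady state, so:
R = M − F = 8591.5 − 1539.6 = 7051.9 t/h
CL = 100·R/F = 100·7051.9/1539.6 = 458.03 %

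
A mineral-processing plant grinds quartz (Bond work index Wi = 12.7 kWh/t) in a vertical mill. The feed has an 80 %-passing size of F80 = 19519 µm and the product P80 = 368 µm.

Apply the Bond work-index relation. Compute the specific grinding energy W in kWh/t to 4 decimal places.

W_Bond = 10·Wi·(1/√P₈₀ − 1/√F₈₀)
1/√368 = 0.052129;  1/√19519 = 0.007158
W = 10·12.7·(0.052129 − 0.007158) = 5.7113 kWh/t

W = 5.7113 kWh/t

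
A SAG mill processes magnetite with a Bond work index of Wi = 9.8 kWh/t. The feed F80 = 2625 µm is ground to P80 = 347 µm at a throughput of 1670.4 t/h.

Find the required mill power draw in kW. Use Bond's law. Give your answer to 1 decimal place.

W_Bond = 10·Wi·(1/√P₈₀ − 1/√F₈₀)
W = 10·9.8·(1/√347 − 1/√2625) = 10·9.8·(0.034165) = 3.3482 kWh/t
Mill draw = 3.3482 × 1670.4 = 5592.8 kW

P = 5592.8 kW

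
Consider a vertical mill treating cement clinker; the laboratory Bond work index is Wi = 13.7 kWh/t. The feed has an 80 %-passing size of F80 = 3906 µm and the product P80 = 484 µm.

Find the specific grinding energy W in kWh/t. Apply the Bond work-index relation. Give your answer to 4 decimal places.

W = 4.0352 kWh/t

Bond: W = 10·Wi·(1/√P80 − 1/√F80)
1/√484 = 0.045455;  1/√3906 = 0.016001
W = 10·13.7·(0.045455 − 0.016001) = 4.0352 kWh/t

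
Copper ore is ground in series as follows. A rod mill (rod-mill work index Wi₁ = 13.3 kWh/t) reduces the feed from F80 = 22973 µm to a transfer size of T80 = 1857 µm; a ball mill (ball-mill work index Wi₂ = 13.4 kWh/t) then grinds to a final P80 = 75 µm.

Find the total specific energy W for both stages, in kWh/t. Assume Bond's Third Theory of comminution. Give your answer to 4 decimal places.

W = 14.5723 kWh/t

Bond:  W = 10 Wi (1/√P − 1/√F)
Stage 1 (22973→1857 µm, Wi₁=13.3): W₁ = 10·13.3·(0.023206 − 0.006598) = 2.2089 kWh/t
Stage 2 (1857→75 µm, Wi₂=13.4): W₂ = 10·13.4·(0.115470 − 0.023206) = 12.3634 kWh/t
W = W₁ + W₂ = 2.2089 + 12.3634 = 14.5723 kWh/t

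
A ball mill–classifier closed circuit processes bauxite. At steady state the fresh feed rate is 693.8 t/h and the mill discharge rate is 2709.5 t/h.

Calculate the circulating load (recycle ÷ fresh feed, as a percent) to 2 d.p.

CL = 290.53 %

Mill node: discharge = fresh + recycle.
R = M − F = 2709.5 − 693.8 = 2015.7 t/h
CL = 100·R/F = 100·2015.7/693.8 = 290.53 %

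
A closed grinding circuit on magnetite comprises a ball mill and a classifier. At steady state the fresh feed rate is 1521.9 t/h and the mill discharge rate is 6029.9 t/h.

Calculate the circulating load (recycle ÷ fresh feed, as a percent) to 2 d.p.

Discharge = new feed + return, hence
R = M − F = 6029.9 − 1521.9 = 4508.0 t/h
CL = 100·R/F = 100·4508.0/1521.9 = 296.21 %

CL = 296.21 %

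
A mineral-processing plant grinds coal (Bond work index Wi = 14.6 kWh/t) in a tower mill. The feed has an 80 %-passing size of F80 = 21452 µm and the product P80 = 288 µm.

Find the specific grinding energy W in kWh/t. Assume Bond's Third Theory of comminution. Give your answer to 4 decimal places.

W = 10 Wi / √P80 − 10 Wi / √F80
1/√288 = 0.058926;  1/√21452 = 0.006828
W = 10·14.6·(0.058926 − 0.006828) = 7.6063 kWh/t

W = 7.6063 kWh/t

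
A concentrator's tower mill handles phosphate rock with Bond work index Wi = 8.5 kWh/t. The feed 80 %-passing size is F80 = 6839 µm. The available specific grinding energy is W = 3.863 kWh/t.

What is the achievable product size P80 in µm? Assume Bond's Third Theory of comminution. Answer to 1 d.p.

W = 10 Wi (P80^-0.5 − F80^-0.5)
⇒ 1/√P80 = W/(10 Wi) + 1/√F80
  = 3.8630/(10·8.5) + 1/√6839 = 0.045447 + 0.012092 = 0.057539
P80 = (1/0.057539)² = 17.3795² = 302.05 µm

P80 = 302.0 µm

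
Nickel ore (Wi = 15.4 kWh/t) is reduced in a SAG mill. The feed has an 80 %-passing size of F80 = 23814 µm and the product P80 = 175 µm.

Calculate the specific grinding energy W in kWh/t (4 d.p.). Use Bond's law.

W = 10.6434 kWh/t

W = 10 Wi (1/√P80 − 1/√F80)  [Bond]
1/√175 = 0.075593;  1/√23814 = 0.006480
W = 10·15.4·(0.075593 − 0.006480) = 10.6434 kWh/t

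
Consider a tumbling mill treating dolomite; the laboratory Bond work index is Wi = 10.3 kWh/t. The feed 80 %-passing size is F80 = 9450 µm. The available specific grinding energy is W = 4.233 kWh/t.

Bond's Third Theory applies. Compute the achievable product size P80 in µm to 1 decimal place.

W = 10·Wi·[P80^(−½) − F80^(−½)]
⇒ 1/√P80 = W/(10·Wi) + 1/√F80
  = 4.2330/(10·10.3) + 1/√9450 = 0.041097 + 0.010287 = 0.051384
P80 = (1/0.051384)² = 19.4613² = 378.74 µm

P80 = 378.7 µm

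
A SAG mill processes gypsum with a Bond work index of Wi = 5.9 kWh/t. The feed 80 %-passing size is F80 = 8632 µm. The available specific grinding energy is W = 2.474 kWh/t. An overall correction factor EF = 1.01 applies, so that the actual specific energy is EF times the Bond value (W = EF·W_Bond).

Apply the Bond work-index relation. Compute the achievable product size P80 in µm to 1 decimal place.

P80 = 365.9 µm

W = 10 Wi (1/√P80 − 1/√F80)  [Bond]
W_Bond = W / EF = 2.474 / 1.01 = 2.4495 kWh/t
1/√P80 = 1/√F80 + W_Bond/(10·Wi)
  = 2.4495/(10·5.9) + 1/√8632 = 0.041517 + 0.010763 = 0.052280
P80 = (1/0.052280)² = 19.1277² = 365.87 µm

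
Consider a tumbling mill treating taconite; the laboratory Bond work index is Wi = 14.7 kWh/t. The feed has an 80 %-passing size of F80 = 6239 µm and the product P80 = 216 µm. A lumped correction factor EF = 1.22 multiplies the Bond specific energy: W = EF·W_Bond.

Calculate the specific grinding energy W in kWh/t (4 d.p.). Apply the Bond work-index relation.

Bond:  W = 10 Wi (1/√P − 1/√F)
1/√216 = 0.068041;  1/√6239 = 0.012660
W = 10·14.7·(0.068041 − 0.012660) = 8.1410 kWh/t
Corrected W = EF·W_Bond = 1.22·8.1410 = 9.9321 kWh/t

W = 9.9321 kWh/t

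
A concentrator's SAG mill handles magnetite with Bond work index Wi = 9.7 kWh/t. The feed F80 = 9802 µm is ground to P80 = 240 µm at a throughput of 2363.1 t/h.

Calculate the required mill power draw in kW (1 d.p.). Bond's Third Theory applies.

P = 12480.9 kW

W = 10 Wi / √P80 − 10 Wi / √F80
W = 10·9.7·(1/√240 − 1/√9802) = 10·9.7·(0.054449) = 5.2816 kWh/t
P_mill = W·ṁ = 5.2816·2363.1 = 12480.9 kW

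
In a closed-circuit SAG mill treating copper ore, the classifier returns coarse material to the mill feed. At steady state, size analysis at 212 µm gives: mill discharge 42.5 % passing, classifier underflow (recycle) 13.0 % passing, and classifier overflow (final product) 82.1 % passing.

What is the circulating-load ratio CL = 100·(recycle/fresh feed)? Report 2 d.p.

CL = 134.24 %

Two-product formula at 212 µm:
r = (o − d)/(d − u)
r = (82.1 − 42.5)/(42.5 − 13.0) = 39.6/29.5 = 1.3424
CL = 100·r = 134.24 %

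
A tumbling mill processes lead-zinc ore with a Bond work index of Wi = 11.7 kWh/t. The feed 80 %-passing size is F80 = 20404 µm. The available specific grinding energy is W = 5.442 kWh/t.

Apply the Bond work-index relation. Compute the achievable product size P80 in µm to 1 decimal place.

P80 = 349.2 µm

W = 10 Wi (P80^-0.5 − F80^-0.5)
⇒ 1/√P80 = W/(10 Wi) + 1/√F80
  = 5.4420/(10·11.7) + 1/√20404 = 0.046513 + 0.007001 = 0.053514
P80 = (1/0.053514)² = 18.6869² = 349.20 µm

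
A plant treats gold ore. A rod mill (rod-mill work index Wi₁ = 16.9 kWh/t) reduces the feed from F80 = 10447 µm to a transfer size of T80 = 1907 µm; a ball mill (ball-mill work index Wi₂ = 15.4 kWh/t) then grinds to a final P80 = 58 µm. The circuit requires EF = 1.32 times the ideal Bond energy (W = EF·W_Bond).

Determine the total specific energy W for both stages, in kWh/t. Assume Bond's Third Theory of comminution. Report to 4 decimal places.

W = 24.9628 kWh/t

W = 10 Wi (1/√P80 − 1/√F80)  [Bond]
Stage 1 (10447→1907 µm, Wi₁=16.9): W₁ = 10·16.9·(0.022899 − 0.009784) = 2.2166 kWh/t
Stage 2 (1907→58 µm, Wi₂=15.4): W₂ = 10·15.4·(0.131306 − 0.022899) = 16.6947 kWh/t
W = W₁ + W₂ = 2.2166 + 16.6947 = 18.9112 kWh/t
Corrected W = EF·W_Bond = 1.32·18.9112 = 24.9628 kWh/t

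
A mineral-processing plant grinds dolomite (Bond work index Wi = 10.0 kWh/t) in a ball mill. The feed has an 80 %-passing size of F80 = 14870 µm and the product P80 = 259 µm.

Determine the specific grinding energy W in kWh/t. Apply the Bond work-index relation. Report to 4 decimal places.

W = 5.3936 kWh/t

W = 10·Wi·[P80^(−½) − F80^(−½)]
1/√259 = 0.062137;  1/√14870 = 0.008201
W = 10·10.0·(0.062137 − 0.008201) = 5.3936 kWh/t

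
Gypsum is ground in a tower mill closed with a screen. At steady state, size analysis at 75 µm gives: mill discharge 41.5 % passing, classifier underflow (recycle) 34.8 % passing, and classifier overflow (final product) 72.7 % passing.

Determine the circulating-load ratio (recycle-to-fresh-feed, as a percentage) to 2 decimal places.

Let r = R/F. Size balance at 75 µm:
d + r·d = r·u + o → r(d−u) = o−d
r = (72.7 − 41.5)/(41.5 − 34.8) = 31.2/6.7 = 4.6567
CL = 100·r = 465.67 %

CL = 465.67 %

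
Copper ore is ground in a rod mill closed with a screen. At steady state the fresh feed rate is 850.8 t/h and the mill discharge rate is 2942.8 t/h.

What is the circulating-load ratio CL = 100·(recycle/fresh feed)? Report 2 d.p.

Steady state: M = F + R.
R = M − F = 2942.8 − 850.8 = 2092.0 t/h
CL = 100·R/F = 100·2092.0/850.8 = 245.89 %

CL = 245.89 %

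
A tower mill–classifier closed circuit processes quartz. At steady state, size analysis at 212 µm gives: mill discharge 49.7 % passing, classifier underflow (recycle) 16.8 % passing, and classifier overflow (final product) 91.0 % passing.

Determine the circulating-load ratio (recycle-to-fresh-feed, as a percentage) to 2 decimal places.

CL = 125.53 %

Balance %-passing 212 µm (r = R/F):
r = (o − d)/(d − u)
r = (91.0 − 49.7)/(49.7 − 16.8) = 41.3/32.9 = 1.2553
CL = 100·r = 125.53 %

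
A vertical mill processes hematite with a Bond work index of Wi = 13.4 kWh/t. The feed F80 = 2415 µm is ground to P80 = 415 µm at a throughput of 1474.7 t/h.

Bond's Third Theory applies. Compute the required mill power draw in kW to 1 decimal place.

P = 5679.1 kW

W = 10·Wi·(P80^(-½) − F80^(-½))
W = 10·13.4·(1/√415 − 1/√2415) = 10·13.4·(0.028739) = 3.8510 kWh/t
P = W·T = 3.8510·1474.7 = 5679.1 kW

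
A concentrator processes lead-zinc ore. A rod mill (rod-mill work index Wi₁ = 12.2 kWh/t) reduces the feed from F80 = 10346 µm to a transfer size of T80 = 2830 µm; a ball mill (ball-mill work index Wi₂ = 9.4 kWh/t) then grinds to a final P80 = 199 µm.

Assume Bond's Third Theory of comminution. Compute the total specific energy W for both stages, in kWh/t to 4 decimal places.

W = 10 Wi (P80^-0.5 − F80^-0.5)
Stage 1 (10346→2830 µm, Wi₁=12.2): W₁ = 10·12.2·(0.018798 − 0.009831) = 1.0939 kWh/t
Stage 2 (2830→199 µm, Wi₂=9.4): W₂ = 10·9.4·(0.070888 − 0.018798) = 4.8965 kWh/t
W = W₁ + W₂ = 1.0939 + 4.8965 = 5.9904 kWh/t

W = 5.9904 kWh/t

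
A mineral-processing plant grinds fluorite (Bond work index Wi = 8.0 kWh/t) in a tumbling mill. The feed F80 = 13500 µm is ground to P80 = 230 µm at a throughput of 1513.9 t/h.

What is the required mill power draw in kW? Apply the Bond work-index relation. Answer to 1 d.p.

W = 10·Wi·[P80^(−½) − F80^(−½)]
W = 10·8.0·(1/√230 − 1/√13500) = 10·8.0·(0.057331) = 4.5865 kWh/t
P = W·T = 4.5865·1513.9 = 6943.5 kW

P = 6943.5 kW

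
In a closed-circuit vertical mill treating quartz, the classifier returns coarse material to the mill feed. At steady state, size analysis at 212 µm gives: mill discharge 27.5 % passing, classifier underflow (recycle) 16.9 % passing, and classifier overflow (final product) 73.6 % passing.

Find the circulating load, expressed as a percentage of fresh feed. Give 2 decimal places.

Two-product formula at 212 µm:
r = (o − d)/(d − u)
r = (73.6 − 27.5)/(27.5 − 16.9) = 46.1/10.6 = 4.3491
CL = 100·r = 434.91 %

CL = 434.91 %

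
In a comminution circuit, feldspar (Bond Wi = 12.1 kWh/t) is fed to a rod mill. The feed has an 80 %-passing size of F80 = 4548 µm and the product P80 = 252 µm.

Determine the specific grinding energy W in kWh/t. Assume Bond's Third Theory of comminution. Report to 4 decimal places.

W = 10 Wi (1/√P80 − 1/√F80)  [Bond]
1/√252 = 0.062994;  1/√4548 = 0.014828
W = 10·12.1·(0.062994 − 0.014828) = 5.8281 kWh/t

W = 5.8281 kWh/t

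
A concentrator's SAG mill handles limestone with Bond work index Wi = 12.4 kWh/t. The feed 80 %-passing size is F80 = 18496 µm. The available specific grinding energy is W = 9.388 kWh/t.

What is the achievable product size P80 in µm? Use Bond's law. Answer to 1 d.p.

P80 = 144.9 µm

W = 10 Wi (1/√P80 − 1/√F80)  [Bond]
P80^-0.5 = F80^-0.5 + W/(10 Wi)
  = 9.3880/(10·12.4) + 1/√18496 = 0.075710 + 0.007353 = 0.083063
P80 = (1/0.083063)² = 12.0391² = 144.94 µm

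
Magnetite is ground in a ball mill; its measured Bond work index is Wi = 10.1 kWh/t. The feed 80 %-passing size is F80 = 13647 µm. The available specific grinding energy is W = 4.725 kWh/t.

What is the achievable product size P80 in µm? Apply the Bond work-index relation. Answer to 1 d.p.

P80 = 326.5 µm

W = 10 Wi (P80^-0.5 − F80^-0.5)
P80^-0.5 = F80^-0.5 + W/(10 Wi)
  = 4.7250/(10·10.1) + 1/√13647 = 0.046782 + 0.008560 = 0.055342
P80 = (1/0.055342)² = 18.0694² = 326.50 µm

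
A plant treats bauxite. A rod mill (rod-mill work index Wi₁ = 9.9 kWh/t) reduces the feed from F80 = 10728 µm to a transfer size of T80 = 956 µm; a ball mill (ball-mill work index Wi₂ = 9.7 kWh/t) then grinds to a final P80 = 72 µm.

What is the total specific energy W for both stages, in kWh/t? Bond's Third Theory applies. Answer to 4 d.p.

W = 10 Wi (1/√P80 − 1/√F80)  [Bond]
Stage 1 (10728→956 µm, Wi₁=9.9): W₁ = 10·9.9·(0.032342 − 0.009655) = 2.2461 kWh/t
Stage 2 (956→72 µm, Wi₂=9.7): W₂ = 10·9.7·(0.117851 − 0.032342) = 8.2944 kWh/t
W = W₁ + W₂ = 2.2461 + 8.2944 = 10.5404 kWh/t

W = 10.5404 kWh/t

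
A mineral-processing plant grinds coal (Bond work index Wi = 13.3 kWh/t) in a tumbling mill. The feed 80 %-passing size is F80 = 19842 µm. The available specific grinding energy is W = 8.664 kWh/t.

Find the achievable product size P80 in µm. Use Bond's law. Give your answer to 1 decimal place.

Bond:  W = 10 Wi (1/√P − 1/√F)
1/√P80 = 1/√F80 + W/(10·Wi)
  = 8.6640/(10·13.3) + 1/√19842 = 0.065143 + 0.007099 = 0.072242
P80 = (1/0.072242)² = 13.8424² = 191.61 µm

P80 = 191.6 µm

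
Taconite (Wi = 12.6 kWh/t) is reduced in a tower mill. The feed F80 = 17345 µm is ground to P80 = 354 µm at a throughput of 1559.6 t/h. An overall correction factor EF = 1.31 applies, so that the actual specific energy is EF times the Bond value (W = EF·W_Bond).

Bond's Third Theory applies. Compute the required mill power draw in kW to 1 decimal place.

W_Bond = 10·Wi·(1/√P₈₀ − 1/√F₈₀)
W = 10·12.6·(1/√354 − 1/√17345) = 10·12.6·(0.045556) = 5.7401 kWh/t
Corrected W = EF·W_Bond = 1.31·5.7401 = 7.5195 kWh/t
Mill draw = 7.5195 × 1559.6 = 11727.5 kW

P = 11727.5 kW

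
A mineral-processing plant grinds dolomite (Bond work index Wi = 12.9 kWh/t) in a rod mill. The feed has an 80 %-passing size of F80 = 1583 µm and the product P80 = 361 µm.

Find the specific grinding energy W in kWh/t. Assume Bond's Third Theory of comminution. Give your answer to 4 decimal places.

W = 3.5472 kWh/t

Bond: W = 10·Wi·(1/√P80 − 1/√F80)
1/√361 = 0.052632;  1/√1583 = 0.025134
W = 10·12.9·(0.052632 − 0.025134) = 3.5472 kWh/t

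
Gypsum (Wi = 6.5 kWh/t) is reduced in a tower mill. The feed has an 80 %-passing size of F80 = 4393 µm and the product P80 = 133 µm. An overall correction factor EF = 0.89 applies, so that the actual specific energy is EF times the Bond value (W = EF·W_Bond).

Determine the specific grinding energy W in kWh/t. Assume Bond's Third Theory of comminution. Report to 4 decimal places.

W = 4.1434 kWh/t

Bond: W = 10·Wi·(1/√P80 − 1/√F80)
1/√133 = 0.086711;  1/√4393 = 0.015088
W = 10·6.5·(0.086711 − 0.015088) = 4.6555 kWh/t
W_actual = 0.89 × 4.6555 = 4.1434 kWh/t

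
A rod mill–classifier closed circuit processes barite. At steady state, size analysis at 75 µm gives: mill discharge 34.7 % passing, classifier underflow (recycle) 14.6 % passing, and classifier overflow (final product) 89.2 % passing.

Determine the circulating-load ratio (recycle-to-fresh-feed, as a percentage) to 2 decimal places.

Classifier node, passing 75 µm:
d + r·d = r·u + o → r(d−u) = o−d
r = (89.2 − 34.7)/(34.7 − 14.6) = 54.5/20.1 = 2.7114
CL = 100·r = 271.14 %

CL = 271.14 %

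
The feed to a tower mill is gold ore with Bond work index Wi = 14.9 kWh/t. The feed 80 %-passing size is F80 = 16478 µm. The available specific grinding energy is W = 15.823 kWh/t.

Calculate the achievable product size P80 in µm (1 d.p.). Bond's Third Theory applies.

W = 10·Wi·(P80^(-½) − F80^(-½))
⇒ 1/√P80 = W/(10·Wi) + 1/√F80
  = 15.8230/(10·14.9) + 1/√16478 = 0.106195 + 0.007790 = 0.113985
P80 = (1/0.113985)² = 8.7731² = 76.97 µm

P80 = 77.0 µm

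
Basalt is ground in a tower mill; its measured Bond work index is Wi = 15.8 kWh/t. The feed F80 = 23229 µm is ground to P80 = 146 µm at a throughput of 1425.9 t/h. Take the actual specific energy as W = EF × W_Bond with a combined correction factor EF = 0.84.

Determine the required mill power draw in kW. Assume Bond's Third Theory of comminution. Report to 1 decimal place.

P = 14420.4 kW

W = 10·Wi·[P80^(−½) − F80^(−½)]
W = 10·15.8·(1/√146 − 1/√23229) = 10·15.8·(0.076199) = 12.0395 kWh/t
W_actual = 0.84 × 12.0395 = 10.1132 kWh/t
P = W·T = 10.1132·1425.9 = 14420.4 kW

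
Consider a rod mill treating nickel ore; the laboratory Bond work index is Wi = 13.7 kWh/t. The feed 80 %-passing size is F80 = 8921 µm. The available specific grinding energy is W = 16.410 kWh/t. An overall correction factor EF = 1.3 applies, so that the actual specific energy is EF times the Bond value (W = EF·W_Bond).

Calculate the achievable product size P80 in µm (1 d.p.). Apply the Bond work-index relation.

W = 10 Wi / √P80 − 10 Wi / √F80
W_Bond = W / EF = 16.410 / 1.3 = 12.6231 kWh/t
⇒ 1/√P80 = W_Bond/(10 Wi) + 1/√F80
  = 12.6231/(10·13.7) + 1/√8921 = 0.092139 + 0.010587 = 0.102727
P80 = (1/0.102727)² = 9.7346² = 94.76 µm

P80 = 94.8 µm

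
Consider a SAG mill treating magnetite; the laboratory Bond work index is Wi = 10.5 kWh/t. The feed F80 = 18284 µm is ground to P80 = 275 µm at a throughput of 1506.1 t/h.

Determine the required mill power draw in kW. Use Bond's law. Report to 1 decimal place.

W = 10 Wi (P80^-0.5 − F80^-0.5)
W = 10·10.5·(1/√275 − 1/√18284) = 10·10.5·(0.052907) = 5.5552 kWh/t
P = W·T = 5.5552·1506.1 = 8366.7 kW

P = 8366.7 kW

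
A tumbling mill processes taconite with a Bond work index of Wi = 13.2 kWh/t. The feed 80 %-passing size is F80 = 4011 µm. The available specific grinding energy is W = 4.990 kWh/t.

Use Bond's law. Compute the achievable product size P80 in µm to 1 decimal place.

P80 = 348.2 µm

W = 10 Wi (P80^-0.5 − F80^-0.5)
P80^-0.5 = F80^-0.5 + W/(10 Wi)
  = 4.9900/(10·13.2) + 1/√4011 = 0.037803 + 0.015790 = 0.053593
P80 = (1/0.053593)² = 18.6592² = 348.17 µm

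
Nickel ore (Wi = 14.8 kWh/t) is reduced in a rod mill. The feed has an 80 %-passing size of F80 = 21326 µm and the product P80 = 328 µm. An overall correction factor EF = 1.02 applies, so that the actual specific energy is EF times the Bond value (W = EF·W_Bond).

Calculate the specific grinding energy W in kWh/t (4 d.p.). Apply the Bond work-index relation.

W = 7.3016 kWh/t

Bond: W = 10·Wi·(1/√P80 − 1/√F80)
1/√328 = 0.055216;  1/√21326 = 0.006848
W = 10·14.8·(0.055216 − 0.006848) = 7.1585 kWh/t
Apply correction: 7.1585 × 1.02 = 7.3016 kWh/t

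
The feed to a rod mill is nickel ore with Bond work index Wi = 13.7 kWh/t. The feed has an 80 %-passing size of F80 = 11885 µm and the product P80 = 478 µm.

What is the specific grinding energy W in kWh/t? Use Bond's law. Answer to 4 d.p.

W = 10·Wi·[P80^(−½) − F80^(−½)]
1/√478 = 0.045739;  1/√11885 = 0.009173
W = 10·13.7·(0.045739 − 0.009173) = 5.0096 kWh/t

W = 5.0096 kWh/t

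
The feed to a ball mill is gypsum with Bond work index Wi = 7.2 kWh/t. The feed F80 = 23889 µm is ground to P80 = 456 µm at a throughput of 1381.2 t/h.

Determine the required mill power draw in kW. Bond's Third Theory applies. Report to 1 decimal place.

P = 4013.6 kW

Bond: W = 10·Wi·(1/√P80 − 1/√F80)
W = 10·7.2·(1/√456 − 1/√23889) = 10·7.2·(0.040359) = 2.9059 kWh/t
P_mill = W·ṁ = 2.9059·1381.2 = 4013.6 kW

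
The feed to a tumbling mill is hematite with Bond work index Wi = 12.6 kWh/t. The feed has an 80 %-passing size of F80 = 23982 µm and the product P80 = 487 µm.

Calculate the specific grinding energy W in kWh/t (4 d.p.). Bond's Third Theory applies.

W = 4.8960 kWh/t

W = 10·Wi·(P80^(-½) − F80^(-½))
1/√487 = 0.045314;  1/√23982 = 0.006457
W = 10·12.6·(0.045314 − 0.006457) = 4.8960 kWh/t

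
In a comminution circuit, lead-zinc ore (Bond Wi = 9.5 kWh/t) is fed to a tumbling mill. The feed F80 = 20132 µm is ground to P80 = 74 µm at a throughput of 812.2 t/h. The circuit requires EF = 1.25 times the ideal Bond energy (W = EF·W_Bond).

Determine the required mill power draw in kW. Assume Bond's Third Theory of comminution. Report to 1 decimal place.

P = 10532.2 kW

W = 10 Wi / √P80 − 10 Wi / √F80
W = 10·9.5·(1/√74 − 1/√20132) = 10·9.5·(0.109200) = 10.3740 kWh/t
Corrected W = EF·W_Bond = 1.25·10.3740 = 12.9675 kWh/t
P = W·T = 12.9675·812.2 = 10532.2 kW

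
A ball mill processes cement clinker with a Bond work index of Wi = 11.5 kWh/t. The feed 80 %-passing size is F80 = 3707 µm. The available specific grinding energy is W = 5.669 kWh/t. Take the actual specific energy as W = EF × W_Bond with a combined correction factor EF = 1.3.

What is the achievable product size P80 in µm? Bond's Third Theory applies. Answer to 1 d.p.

P80 = 338.6 µm

W_Bond = 10·Wi·(1/√P₈₀ − 1/√F₈₀)
W_Bond = W / EF = 5.669 / 1.3 = 4.3608 kWh/t
⇒ 1/√P80 = W_Bond/(10·Wi) + 1/√F80
  = 4.3608/(10·11.5) + 1/√3707 = 0.037920 + 0.016424 = 0.054344
P80 = (1/0.054344)² = 18.4013² = 338.61 µm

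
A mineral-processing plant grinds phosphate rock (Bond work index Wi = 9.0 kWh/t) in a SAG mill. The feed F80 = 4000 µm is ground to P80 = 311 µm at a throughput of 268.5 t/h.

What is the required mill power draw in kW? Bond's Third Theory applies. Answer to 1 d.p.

P = 988.2 kW

Bond: W = 10·Wi·(1/√P80 − 1/√F80)
W = 10·9.0·(1/√311 − 1/√4000) = 10·9.0·(0.040893) = 3.6804 kWh/t
P_mill = W·ṁ = 3.6804·268.5 = 988.2 kW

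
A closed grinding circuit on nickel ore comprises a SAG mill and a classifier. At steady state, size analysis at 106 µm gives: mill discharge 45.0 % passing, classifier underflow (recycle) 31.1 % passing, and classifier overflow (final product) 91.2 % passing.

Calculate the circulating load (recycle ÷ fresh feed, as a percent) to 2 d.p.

Let r = R/F. Size balance at 106 µm:
(1+r)·d = r·u + o ⇒ r = (o−d)/(d−u)
r = (91.2 − 45.0)/(45.0 − 31.1) = 46.2/13.9 = 3.3237
CL = 100·r = 332.37 %

CL = 332.37 %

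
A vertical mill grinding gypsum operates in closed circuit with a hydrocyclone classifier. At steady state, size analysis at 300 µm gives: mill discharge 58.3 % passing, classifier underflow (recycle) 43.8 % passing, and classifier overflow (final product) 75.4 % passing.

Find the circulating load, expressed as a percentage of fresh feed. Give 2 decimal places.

Mass balance on the −300 µm fraction:
r = (o − d)/(d − u)
r = (75.4 − 58.3)/(58.3 − 43.8) = 17.1/14.5 = 1.1793
CL = 100·r = 117.93 %

CL = 117.93 %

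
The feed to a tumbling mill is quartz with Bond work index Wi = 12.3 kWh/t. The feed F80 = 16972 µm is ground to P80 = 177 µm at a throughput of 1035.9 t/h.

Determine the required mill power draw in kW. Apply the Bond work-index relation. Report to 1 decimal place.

P = 8599.1 kW

W = 10 Wi (P80^-0.5 − F80^-0.5)
W = 10·12.3·(1/√177 − 1/√16972) = 10·12.3·(0.067489) = 8.3011 kWh/t
Mill draw = 8.3011 × 1035.9 = 8599.1 kW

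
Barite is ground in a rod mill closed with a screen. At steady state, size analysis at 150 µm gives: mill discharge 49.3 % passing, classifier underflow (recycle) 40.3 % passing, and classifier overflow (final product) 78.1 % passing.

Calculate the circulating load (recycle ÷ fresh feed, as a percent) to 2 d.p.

CL = 320.00 %

Mass balance on the −150 µm fraction:
d + r·d = r·u + o → r(d−u) = o−d
r = (78.1 − 49.3)/(49.3 − 40.3) = 28.8/9.0 = 3.2000
CL = 100·r = 320.00 %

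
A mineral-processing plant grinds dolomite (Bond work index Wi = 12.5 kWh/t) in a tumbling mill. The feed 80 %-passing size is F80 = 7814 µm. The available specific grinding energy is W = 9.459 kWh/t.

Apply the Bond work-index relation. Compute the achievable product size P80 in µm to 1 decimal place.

P80 = 132.2 µm

W = 10·Wi·[P80^(−½) − F80^(−½)]
⇒ 1/√P80 = W/(10·Wi) + 1/√F80
  = 9.4590/(10·12.5) + 1/√7814 = 0.075672 + 0.011313 = 0.086985
P80 = (1/0.086985)² = 11.4963² = 132.16 µm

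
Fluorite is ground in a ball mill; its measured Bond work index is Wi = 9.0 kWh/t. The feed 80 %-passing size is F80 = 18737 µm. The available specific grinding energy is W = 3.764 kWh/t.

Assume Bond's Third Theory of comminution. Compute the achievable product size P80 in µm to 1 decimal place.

W = 10 Wi (P80^-0.5 − F80^-0.5)
⇒ 1/√P80 = W/(10 Wi) + 1/√F80
  = 3.7640/(10·9.0) + 1/√18737 = 0.041822 + 0.007306 = 0.049128
P80 = (1/0.049128)² = 20.3551² = 414.33 µm

P80 = 414.3 µm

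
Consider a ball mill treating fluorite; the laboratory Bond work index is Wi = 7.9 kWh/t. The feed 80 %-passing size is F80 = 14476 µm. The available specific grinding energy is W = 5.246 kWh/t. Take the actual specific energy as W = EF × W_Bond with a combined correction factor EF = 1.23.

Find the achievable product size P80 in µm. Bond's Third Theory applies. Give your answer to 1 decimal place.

P80 = 257.7 µm

Bond: W = 10·Wi·(1/√P80 − 1/√F80)
W_Bond = W / EF = 5.246 / 1.23 = 4.2650 kWh/t
⇒ 1/√P80 = W_Bond/(10 Wi) + 1/√F80
  = 4.2650/(10·7.9) + 1/√14476 = 0.053988 + 0.008311 = 0.062299
P80 = (1/0.062299)² = 16.0515² = 257.65 µm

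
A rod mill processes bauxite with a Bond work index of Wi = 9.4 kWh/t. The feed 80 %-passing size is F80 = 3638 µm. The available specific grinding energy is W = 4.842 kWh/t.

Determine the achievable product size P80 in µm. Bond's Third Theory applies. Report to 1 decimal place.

Bond:  W = 10 Wi (1/√P − 1/√F)
⇒ 1/√P80 = W/(10·Wi) + 1/√F80
  = 4.8420/(10·9.4) + 1/√3638 = 0.051511 + 0.016579 = 0.068090
P80 = (1/0.068090)² = 14.6864² = 215.69 µm

P80 = 215.7 µm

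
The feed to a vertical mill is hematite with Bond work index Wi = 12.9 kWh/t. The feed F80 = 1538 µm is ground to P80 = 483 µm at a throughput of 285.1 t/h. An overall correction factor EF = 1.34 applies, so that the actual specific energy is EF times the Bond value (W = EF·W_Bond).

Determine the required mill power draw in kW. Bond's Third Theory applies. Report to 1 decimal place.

W = 10 Wi (P80^-0.5 − F80^-0.5)
W = 10·12.9·(1/√483 − 1/√1538) = 10·12.9·(0.020003) = 2.5803 kWh/t
Corrected W = EF·W_Bond = 1.34·2.5803 = 3.4577 kWh/t
Mill draw = 3.4577 × 285.1 = 985.8 kW

P = 985.8 kW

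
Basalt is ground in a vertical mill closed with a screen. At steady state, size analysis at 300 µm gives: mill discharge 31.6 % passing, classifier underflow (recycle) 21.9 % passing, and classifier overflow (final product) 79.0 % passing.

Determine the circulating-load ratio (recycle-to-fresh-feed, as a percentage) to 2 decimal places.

CL = 488.66 %

Let r = R/F. Size balance at 300 µm:
(1+r)d = ru + o → r = (o−d)/(d−u)
r = (79.0 − 31.6)/(31.6 − 21.9) = 47.4/9.7 = 4.8866
CL = 100·r = 488.66 %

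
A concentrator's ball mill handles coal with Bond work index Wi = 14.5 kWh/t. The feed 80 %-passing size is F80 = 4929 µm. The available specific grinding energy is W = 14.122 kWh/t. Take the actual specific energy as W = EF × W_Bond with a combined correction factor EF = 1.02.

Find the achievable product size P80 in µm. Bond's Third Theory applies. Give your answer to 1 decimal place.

Bond: W = 10·Wi·(1/√P80 − 1/√F80)
W_Bond = W / EF = 14.122 / 1.02 = 13.8451 kWh/t
P80^(−½) = W_Bond/(10 Wi) + F80^(−½)
  = 13.8451/(10·14.5) + 1/√4929 = 0.095483 + 0.014244 = 0.109727
P80 = (1/0.109727)² = 9.1135² = 83.06 µm

P80 = 83.1 µm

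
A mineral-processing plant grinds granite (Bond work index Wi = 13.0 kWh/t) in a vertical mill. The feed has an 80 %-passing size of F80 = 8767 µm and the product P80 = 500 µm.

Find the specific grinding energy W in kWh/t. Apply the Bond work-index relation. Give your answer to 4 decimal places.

W = 4.4254 kWh/t

Bond:  W = 10 Wi (1/√P − 1/√F)
1/√500 = 0.044721;  1/√8767 = 0.010680
W = 10·13.0·(0.044721 − 0.010680) = 4.4254 kWh/t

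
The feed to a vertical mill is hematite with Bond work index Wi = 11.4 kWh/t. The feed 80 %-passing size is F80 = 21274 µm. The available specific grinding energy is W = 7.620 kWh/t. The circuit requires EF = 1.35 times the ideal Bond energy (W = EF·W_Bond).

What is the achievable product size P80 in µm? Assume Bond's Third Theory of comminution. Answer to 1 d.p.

P80 = 314.7 µm

Bond:  W = 10 Wi (1/√P − 1/√F)
W_Bond = W / EF = 7.620 / 1.35 = 5.6444 kWh/t
⇒ 1/√P80 = W_Bond/(10·Wi) + 1/√F80
  = 5.6444/(10·11.4) + 1/√21274 = 0.049513 + 0.006856 = 0.056369
P80 = (1/0.056369)² = 17.7403² = 314.72 µm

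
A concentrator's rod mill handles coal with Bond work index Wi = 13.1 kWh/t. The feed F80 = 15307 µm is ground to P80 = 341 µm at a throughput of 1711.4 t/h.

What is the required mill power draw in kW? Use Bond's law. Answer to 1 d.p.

P = 10328.7 kW

W = 10·Wi·[P80^(−½) − F80^(−½)]
W = 10·13.1·(1/√341 − 1/√15307) = 10·13.1·(0.046070) = 6.0352 kWh/t
P = W·T = 6.0352·1711.4 = 10328.7 kW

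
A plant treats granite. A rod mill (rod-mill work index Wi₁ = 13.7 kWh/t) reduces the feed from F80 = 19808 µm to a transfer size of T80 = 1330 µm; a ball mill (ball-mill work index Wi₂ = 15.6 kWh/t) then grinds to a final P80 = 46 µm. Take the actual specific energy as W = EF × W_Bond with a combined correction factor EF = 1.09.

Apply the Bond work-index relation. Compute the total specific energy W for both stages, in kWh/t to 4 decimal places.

W = 23.4421 kWh/t

W = 10·Wi·[P80^(−½) − F80^(−½)]
Stage 1 (19808→1330 µm, Wi₁=13.7): W₁ = 10·13.7·(0.027420 − 0.007105) = 2.7832 kWh/t
Stage 2 (1330→46 µm, Wi₂=15.6): W₂ = 10·15.6·(0.147442 − 0.027420) = 18.7234 kWh/t
W = W₁ + W₂ = 2.7832 + 18.7234 = 21.5065 kWh/t
Corrected W = EF·W_Bond = 1.09·21.5065 = 23.4421 kWh/t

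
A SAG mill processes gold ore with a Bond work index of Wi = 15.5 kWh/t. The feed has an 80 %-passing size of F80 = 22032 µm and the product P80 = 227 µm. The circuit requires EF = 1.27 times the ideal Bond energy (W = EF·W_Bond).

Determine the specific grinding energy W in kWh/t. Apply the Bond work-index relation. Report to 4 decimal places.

W = 11.7392 kWh/t

W = 10·Wi·[P80^(−½) − F80^(−½)]
1/√227 = 0.066372;  1/√22032 = 0.006737
W = 10·15.5·(0.066372 − 0.006737) = 9.2435 kWh/t
With EF = 1.27: W = 9.2435·1.27 = 11.7392 kWh/t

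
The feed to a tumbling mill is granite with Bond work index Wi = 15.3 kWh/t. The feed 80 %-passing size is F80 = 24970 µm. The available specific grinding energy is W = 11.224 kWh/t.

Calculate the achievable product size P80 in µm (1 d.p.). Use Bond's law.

P80 = 157.5 µm

W = 10 Wi (1/√P80 − 1/√F80)  [Bond]
⇒ 1/√P80 = W/(10·Wi) + 1/√F80
  = 11.2240/(10·15.3) + 1/√24970 = 0.073359 + 0.006328 = 0.079688
P80 = (1/0.079688)² = 12.5490² = 157.48 µm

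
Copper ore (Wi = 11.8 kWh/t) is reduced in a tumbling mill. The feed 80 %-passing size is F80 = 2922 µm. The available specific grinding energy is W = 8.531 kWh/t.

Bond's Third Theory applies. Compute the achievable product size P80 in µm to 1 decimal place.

W = 10 Wi (1/√P80 − 1/√F80)  [Bond]
P80^(−½) = W/(10 Wi) + F80^(−½)
  = 8.5310/(10·11.8) + 1/√2922 = 0.072297 + 0.018499 = 0.090796
P80 = (1/0.090796)² = 11.0137² = 121.30 µm

P80 = 121.3 µm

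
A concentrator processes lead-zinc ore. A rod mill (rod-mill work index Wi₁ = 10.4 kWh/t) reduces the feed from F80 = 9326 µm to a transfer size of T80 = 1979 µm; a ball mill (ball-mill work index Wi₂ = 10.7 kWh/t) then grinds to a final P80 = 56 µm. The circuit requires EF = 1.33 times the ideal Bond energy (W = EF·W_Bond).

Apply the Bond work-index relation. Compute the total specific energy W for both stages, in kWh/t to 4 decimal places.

W = 10·Wi·(P80^(-½) − F80^(-½))
Stage 1 (9326→1979 µm, Wi₁=10.4): W₁ = 10·10.4·(0.022479 − 0.010355) = 1.2609 kWh/t
Stage 2 (1979→56 µm, Wi₂=10.7): W₂ = 10·10.7·(0.133631 − 0.022479) = 11.8932 kWh/t
W = W₁ + W₂ = 1.2609 + 11.8932 = 13.1541 kWh/t
With EF = 1.33: W = 13.1541·1.33 = 17.4950 kWh/t

W = 17.4950 kWh/t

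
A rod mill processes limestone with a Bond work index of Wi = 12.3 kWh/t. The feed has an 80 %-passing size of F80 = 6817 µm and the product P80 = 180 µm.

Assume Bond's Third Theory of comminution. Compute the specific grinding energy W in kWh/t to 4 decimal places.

W = 7.6781 kWh/t

W = 10 Wi (1/√P80 − 1/√F80)  [Bond]
1/√180 = 0.074536;  1/√6817 = 0.012112
W = 10·12.3·(0.074536 − 0.012112) = 7.6781 kWh/t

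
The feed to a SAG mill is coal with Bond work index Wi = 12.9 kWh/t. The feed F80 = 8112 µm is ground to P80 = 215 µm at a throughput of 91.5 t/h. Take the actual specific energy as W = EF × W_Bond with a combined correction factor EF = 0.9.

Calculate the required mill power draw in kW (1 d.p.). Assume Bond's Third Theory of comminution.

W = 10·Wi·[P80^(−½) − F80^(−½)]
W = 10·12.9·(1/√215 − 1/√8112) = 10·12.9·(0.057097) = 7.3655 kWh/t
With EF = 0.9: W = 7.3655·0.9 = 6.6289 kWh/t
P = W·T = 6.6289·91.5 = 606.5 kW

P = 606.5 kW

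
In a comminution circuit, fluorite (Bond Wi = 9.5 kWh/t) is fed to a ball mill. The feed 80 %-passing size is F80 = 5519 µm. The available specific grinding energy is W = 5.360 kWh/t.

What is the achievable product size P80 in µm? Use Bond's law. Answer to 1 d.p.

P80 = 204.8 µm

W = 10 Wi (P80^-0.5 − F80^-0.5)
⇒ 1/√P80 = W/(10 Wi) + 1/√F80
  = 5.3600/(10·9.5) + 1/√5519 = 0.056421 + 0.013461 = 0.069882
P80 = (1/0.069882)² = 14.3099² = 204.77 µm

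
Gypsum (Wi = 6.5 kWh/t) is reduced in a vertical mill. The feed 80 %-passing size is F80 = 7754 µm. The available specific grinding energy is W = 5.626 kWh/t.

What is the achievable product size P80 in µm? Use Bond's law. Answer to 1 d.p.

P80 = 104.3 µm

Bond:  W = 10 Wi (1/√P − 1/√F)
⇒ 1/√P80 = W/(10·Wi) + 1/√F80
  = 5.6260/(10·6.5) + 1/√7754 = 0.086554 + 0.011356 = 0.097910
P80 = (1/0.097910)² = 10.2134² = 104.31 µm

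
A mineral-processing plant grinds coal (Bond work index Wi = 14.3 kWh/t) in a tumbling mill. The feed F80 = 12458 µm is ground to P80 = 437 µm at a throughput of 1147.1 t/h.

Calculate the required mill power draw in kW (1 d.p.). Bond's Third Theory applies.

P = 6377.2 kW

W = 10·Wi·(P80^(-½) − F80^(-½))
W = 10·14.3·(1/√437 − 1/√12458) = 10·14.3·(0.038877) = 5.5594 kWh/t
P_mill = W·ṁ = 5.5594·1147.1 = 6377.2 kW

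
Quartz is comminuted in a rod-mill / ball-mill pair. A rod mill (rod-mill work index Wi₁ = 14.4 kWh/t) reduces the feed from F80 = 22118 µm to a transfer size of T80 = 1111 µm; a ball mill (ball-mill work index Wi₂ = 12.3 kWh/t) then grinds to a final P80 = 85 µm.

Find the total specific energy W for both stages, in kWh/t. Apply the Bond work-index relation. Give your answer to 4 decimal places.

W = 13.0030 kWh/t

W = 10 Wi / √P80 − 10 Wi / √F80
Stage 1 (22118→1111 µm, Wi₁=14.4): W₁ = 10·14.4·(0.030002 − 0.006724) = 3.3520 kWh/t
Stage 2 (1111→85 µm, Wi₂=12.3): W₂ = 10·12.3·(0.108465 − 0.030002) = 9.6510 kWh/t
W = W₁ + W₂ = 3.3520 + 9.6510 = 13.0030 kWh/t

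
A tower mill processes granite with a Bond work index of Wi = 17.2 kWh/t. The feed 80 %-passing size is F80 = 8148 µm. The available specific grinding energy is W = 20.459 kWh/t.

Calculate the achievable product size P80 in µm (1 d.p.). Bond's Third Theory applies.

P80 = 59.1 µm

W = 10 Wi / √P80 − 10 Wi / √F80
⇒ 1/√P80 = W/(10 Wi) + 1/√F80
  = 20.4590/(10·17.2) + 1/√8148 = 0.118948 + 0.011078 = 0.130026
P80 = (1/0.130026)² = 7.6908² = 59.15 µm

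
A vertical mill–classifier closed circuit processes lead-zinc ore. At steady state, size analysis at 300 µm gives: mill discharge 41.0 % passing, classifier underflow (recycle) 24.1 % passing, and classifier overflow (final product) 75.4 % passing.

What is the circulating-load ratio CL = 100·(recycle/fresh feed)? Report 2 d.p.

CL = 203.55 %

Let r = R/F. Size balance at 300 µm:
(1+r)d = ru + o → r = (o−d)/(d−u)
r = (75.4 − 41.0)/(41.0 − 24.1) = 34.4/16.9 = 2.0355
CL = 100·r = 203.55 %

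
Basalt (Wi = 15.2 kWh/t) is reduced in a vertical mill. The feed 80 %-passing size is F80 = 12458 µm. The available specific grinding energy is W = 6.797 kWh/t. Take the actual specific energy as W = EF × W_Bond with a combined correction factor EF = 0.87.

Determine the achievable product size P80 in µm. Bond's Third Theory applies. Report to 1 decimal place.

P80 = 274.5 µm

W = 10 Wi (P80^-0.5 − F80^-0.5)
W_Bond = W / EF = 6.797 / 0.87 = 7.8126 kWh/t
⇒ 1/√P80 = W_Bond/(10 Wi) + 1/√F80
  = 7.8126/(10·15.2) + 1/√12458 = 0.051399 + 0.008959 = 0.060358
P80 = (1/0.060358)² = 16.5677² = 274.49 µm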